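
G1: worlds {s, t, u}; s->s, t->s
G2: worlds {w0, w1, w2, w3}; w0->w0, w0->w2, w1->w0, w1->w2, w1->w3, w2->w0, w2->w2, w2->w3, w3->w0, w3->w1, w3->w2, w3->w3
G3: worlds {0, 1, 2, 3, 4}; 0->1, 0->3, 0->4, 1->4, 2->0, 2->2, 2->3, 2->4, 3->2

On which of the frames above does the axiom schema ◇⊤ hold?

G2

This is the axiom for seriality; its first-order frame correspondent is ∀x ∃y Rxy.
G1: fails — world u has no successor.
G2: ✓.
G3: fails — world 4 has no successor.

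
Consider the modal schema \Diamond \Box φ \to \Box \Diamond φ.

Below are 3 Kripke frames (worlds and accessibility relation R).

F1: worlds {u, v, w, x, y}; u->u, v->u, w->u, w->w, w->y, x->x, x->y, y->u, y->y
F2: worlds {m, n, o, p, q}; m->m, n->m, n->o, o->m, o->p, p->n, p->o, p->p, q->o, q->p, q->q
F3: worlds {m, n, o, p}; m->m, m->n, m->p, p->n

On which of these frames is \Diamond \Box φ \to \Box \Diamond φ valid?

This is the axiom for convergence; its first-order frame correspondent is \forall x \forall y \forall z (Rxy \wedge Rxz \to \exists w (Ryw \wedge Rzw)).
F1: holds.
F2: fails — Rom and Rop but m and p have no common successor.
F3: fails — Rmn and Rmn but n and n have no common successor.

F1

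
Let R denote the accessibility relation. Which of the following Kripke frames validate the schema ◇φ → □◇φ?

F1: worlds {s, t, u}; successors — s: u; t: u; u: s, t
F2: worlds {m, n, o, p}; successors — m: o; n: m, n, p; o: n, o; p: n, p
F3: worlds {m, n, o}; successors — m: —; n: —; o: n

none

Frame correspondent (Sahlqvist): ∀x ∀y ∀z (Rxy ∧ Rxz → Ryz) — i.e. the Euclidean property.
F1: fails — Rsu and Rsu but not Ruu.
F2: fails — Rnm and Rnn but not Rmn.
F3: fails — Ron and Ron but not Rnn.
Valid on no frame.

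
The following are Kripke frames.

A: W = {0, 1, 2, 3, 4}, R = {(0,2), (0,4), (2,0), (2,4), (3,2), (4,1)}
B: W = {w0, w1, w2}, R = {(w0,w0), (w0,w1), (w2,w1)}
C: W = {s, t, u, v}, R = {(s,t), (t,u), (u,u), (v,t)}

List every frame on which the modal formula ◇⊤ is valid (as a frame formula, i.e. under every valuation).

C

This is the axiom for seriality; its first-order frame correspondent is ∀x ∃y Rxy.
A: fails — world 1 has no successor.
B: fails — world w1 has no successor.
C: ✓.
Valid on: C.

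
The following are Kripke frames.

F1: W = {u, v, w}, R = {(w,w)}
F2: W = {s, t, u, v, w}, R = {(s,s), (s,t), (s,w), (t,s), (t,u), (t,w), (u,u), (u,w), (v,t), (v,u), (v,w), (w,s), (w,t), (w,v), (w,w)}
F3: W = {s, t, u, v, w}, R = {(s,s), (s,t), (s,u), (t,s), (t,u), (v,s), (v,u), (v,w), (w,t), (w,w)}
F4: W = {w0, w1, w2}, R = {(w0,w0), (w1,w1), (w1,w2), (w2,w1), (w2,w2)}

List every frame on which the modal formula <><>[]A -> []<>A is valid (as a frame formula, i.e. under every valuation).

F1, F2, F4

Frame correspondent (Sahlqvist): forall x forall y forall z ((x R^2 y & xRz) -> exists w (yRw & zRw)) — i.e. a generalized confluence (Geach) condition.
F1: ✓.
F2: ✓.
F3: fails — sR²s, sRu but no w* with sRw* and uRw*.
F4: ✓.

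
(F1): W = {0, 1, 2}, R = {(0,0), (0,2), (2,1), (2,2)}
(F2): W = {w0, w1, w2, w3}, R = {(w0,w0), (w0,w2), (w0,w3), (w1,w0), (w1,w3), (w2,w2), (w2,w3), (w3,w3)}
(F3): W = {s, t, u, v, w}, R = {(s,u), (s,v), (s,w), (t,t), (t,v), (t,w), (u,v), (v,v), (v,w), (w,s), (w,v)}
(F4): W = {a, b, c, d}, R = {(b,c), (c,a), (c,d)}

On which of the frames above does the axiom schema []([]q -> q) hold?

The schema corresponds to shift-reflexivity: forall x forall y (Rxy -> Ryy).
(F1): fails — R21 but not R11.
(F2): ✓.
(F3): fails — Rvw but not Rww.
(F4): fails — Rca but not Raa.

(F2)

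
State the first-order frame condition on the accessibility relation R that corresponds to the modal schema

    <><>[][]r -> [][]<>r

This is a Sahlqvist (Geach-type) schema ◇^2□^2r → □^2◇^1r.
Minimal-valuation argument: fix x; take any y with xR^2y and any z with xR^2z. Set V(r) to the set of worlds R-reachable from y in exactly 2 steps. Then □^2r holds at y, so the antecedent holds at x; validity forces ◇^1r at z, giving a w with zR^1w and yR^2w.
First-order correspondent: forall x forall y forall z ((x R^2 y & x R^2 z) -> exists w (y R^2 w & zRw)).

forall x forall y forall z ((x R^2 y & x R^2 z) -> exists w (y R^2 w & zRw))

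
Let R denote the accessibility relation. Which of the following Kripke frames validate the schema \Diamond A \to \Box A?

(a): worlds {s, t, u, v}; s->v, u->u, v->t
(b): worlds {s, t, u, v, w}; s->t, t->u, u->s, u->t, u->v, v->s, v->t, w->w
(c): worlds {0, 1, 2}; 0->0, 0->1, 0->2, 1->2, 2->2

The schema corresponds to partial functionality: \forall x \forall y \forall z (Rxy \wedge Rxz \to y = z).
(a): condition met.
(b): fails — u sees both s and t.
(c): fails — 0 sees both 0 and 1.
Valid on: (a).

(a)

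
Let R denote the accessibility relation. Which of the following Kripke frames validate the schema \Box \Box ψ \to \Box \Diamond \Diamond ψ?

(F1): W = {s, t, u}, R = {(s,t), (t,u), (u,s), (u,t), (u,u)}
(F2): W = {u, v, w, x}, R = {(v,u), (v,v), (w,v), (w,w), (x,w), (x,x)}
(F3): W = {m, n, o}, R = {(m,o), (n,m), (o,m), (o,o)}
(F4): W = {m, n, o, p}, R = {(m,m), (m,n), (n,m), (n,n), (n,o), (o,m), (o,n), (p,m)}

This is the axiom for a generalized confluence (Geach) condition; its first-order frame correspondent is \forall x \forall z (xRz \to \exists w (x R^2 w \wedge z R^2 w)).
(F1): ✓.
(F2): fails — vRu but no t with vR²t and uR²t.
(F3): ✓.
(F4): ✓.
Valid on: (F1), (F3), (F4).

(F1), (F3), (F4)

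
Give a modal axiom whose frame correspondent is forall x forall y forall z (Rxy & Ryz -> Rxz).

The condition is transitivity. The 4 schema □p → □□p defines it.
Suppose □p→□□p is valid. Take Rxy, Ryz and set V(p)={w : Rxw}. Then □p at x, so □□p at x, so □p at y, so p at z, i.e. Rxz.

□p → □□p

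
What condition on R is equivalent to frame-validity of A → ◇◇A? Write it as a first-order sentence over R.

∀x ∃w (x = w ∧ xR²w)

This is a Sahlqvist (Geach-type) schema ◇^0□^0A → □^0◇^2A.
First-order correspondent: ∀x ∃w (x = w ∧ xR²w).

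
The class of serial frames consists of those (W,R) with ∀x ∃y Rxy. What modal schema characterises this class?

□s → ◇s

A defining formula is □s → ◇s (the D axiom).
Suppose □s→◇s is valid. At any x set V(s)=W. Then □s at x, so ◇s at x, so x has a successor.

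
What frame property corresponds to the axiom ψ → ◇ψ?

reflexivity: ∀x Rxx

This is frame-equivalent to □ψ → ψ (substitute ¬ψ for ψ and contrapose).
Suppose □ψ→ψ is valid. At any x set V(ψ)={w : Rxw}. Then □ψ holds at x, so ψ holds at x, i.e. Rxx.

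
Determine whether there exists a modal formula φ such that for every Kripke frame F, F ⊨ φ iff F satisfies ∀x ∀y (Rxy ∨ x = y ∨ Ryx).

Any modally definable frame class is closed under disjoint unions.
Take 2 disjoint single-world reflexive frames: each is trivially connected, but their disjoint union has 2 worlds with no edge between distinct components, so it is not connected.
Hence connectedness of R is not modally definable.

Not definable by any modal formula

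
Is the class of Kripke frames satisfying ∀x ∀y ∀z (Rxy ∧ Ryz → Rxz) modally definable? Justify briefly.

Yes: it is transitivity, defined by the 4 schema □q → □□q.
Suppose □q→□□q is valid. Take Rxy, Ryz and set V(q)={w : Rxw}. Then □q at x, so □□q at x, so □q at y, so q at z, i.e. Rxz.

Yes, by □q → □□q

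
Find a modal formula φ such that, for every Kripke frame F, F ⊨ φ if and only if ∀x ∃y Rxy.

□s → ◇s

The condition is seriality. The D schema □s → ◇s defines it.
Suppose □s→◇s is valid. At any x set V(s)=W. Then □s at x, so ◇s at x, so x has a successor.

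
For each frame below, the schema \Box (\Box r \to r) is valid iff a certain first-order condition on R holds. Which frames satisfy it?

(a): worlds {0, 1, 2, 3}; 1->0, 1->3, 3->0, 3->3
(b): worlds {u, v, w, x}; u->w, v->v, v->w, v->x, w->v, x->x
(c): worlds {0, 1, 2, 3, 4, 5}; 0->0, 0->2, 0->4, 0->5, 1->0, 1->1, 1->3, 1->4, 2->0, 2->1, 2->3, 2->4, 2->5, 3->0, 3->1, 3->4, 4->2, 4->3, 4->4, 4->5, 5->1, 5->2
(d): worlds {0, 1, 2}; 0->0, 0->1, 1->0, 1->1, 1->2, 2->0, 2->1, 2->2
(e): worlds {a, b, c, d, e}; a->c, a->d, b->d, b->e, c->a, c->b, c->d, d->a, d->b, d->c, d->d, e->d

(d)

This is the axiom for shift-reflexivity; its first-order frame correspondent is \forall x \forall y (Rxy \to Ryy).
(a): fails — R10 but not R00.
(b): fails — Ruw but not Rww.
(c): fails — R25 but not R55.
(d): holds.
(e): fails — Rdc but not Rcc.
Valid on: (d).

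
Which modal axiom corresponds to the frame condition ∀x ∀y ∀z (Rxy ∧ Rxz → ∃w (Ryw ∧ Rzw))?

◇□ψ → □◇ψ

The condition is convergence. The .2 schema ◇□ψ → □◇ψ defines it.
Suppose ◇□ψ→□◇ψ is valid. Take Rxy, Rxz and set V(ψ)={w : Ryw}. Then □ψ at y so ◇□ψ at x, so □◇ψ at x, so ◇ψ at z, giving w with Rzw and Ryw.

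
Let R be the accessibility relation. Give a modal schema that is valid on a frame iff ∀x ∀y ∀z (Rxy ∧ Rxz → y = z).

A defining formula is ◇p → □p (the CD axiom).
Suppose ◇p→□p is valid. Take Rxy, Rxz and set V(p)={y}. Then ◇p at x, so □p at x, so p at z, i.e. z=y.

◇p → □p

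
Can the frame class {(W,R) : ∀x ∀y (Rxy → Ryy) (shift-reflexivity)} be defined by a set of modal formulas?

Yes: it is shift-reflexivity, defined by the T□ schema □(□q → q).
Suppose □(□q→q) is valid. Take Rxy and set V(q)={w : Ryw}. Then at y, □q holds; since □(□q→q) at x, □q→q at y, so q at y, i.e. Ryy.

Yes, by □(□q → q)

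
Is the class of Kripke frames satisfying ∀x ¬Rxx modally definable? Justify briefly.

No

If a class were modally definable it would be closed under surjective bounded morphisms (Goldblatt–Thomason).
The 3-cycle (worlds w0,w1,w2 with w0→w1→w2→w0) is irreflexive, and the map sending every world to a single reflexive point • is a surjective bounded morphism (forth: every edge maps to (•,•); back: every world has a successor). So any modal formula valid on the 3-cycle is also valid on the reflexive point, which is not irreflexive.
So the class is not modally definable.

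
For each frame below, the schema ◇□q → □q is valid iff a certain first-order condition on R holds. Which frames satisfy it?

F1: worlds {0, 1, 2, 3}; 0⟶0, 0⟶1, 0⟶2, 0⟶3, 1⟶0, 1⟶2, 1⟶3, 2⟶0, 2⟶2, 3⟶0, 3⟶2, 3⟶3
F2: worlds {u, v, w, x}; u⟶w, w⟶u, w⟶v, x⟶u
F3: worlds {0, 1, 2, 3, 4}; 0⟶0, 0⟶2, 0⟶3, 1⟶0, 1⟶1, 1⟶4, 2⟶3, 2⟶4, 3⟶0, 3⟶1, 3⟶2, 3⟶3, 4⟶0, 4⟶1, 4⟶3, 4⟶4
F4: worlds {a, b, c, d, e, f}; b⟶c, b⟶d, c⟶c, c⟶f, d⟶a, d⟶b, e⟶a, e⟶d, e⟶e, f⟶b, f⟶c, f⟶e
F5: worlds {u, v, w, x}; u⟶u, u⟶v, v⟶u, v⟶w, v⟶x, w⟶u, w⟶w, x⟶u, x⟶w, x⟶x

Frame correspondent (Sahlqvist): ∀x ∀y ∀z (Rxy ∧ Rxz → Ryz) — i.e. the Euclidean property.
F1: fails — R02 and R01 but not R21.
F2: fails — Ruw and Ruw but not Rww.
F3: fails — R02 and R00 but not R20.
F4: fails — Rbc and Rbd but not Rcd.
F5: fails — Ruv and Ruv but not Rvv.

none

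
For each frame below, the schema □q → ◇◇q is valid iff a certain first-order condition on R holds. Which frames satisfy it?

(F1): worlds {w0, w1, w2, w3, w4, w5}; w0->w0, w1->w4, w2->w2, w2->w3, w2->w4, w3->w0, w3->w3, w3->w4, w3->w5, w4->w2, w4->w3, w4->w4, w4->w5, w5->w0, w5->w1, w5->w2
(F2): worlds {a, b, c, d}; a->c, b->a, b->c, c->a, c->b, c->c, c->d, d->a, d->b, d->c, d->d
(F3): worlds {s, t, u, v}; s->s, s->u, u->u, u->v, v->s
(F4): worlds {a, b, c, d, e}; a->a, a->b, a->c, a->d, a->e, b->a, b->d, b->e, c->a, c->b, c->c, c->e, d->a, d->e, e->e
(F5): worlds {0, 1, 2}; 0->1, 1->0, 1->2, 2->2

Frame correspondent (Sahlqvist): ∀x ∃w (xRw ∧ xR²w) — i.e. a generalized confluence (Geach) condition.
(F1): holds.
(F2): holds.
(F3): fails — at t but no w with tRw and tR²w.
(F4): holds.
(F5): fails — at 0 but no w with 0Rw and 0R²w.

(F1), (F2), (F4)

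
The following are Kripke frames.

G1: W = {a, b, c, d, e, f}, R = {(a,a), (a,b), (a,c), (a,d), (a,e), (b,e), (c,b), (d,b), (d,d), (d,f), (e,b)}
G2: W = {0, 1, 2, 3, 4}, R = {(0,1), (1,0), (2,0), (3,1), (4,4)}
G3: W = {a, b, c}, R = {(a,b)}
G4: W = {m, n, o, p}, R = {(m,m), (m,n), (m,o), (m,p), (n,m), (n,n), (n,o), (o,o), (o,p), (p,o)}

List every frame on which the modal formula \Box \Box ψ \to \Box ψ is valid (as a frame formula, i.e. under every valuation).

This is the axiom for density; its first-order frame correspondent is \forall x \forall y (Rxy \to \exists z (Rxz \wedge Rzy)).
G1: fails — Reb but no z with Rez and Rzb.
G2: fails — R10 but no z with R1z and Rz0.
G3: fails — Rab but no z with Raz and Rzb.
G4: condition met.

G4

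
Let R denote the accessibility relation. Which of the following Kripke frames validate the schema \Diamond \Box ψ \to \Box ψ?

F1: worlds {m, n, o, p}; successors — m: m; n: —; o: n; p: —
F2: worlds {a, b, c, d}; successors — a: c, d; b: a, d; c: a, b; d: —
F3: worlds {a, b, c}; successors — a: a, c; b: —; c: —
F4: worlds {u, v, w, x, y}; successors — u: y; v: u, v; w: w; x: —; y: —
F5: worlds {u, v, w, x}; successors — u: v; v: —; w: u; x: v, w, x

none

The schema corresponds to the Euclidean property: \forall x \forall y \forall z (Rxy \wedge Rxz \to Ryz).
F1: fails — Ron and Ron but not Rnn.
F2: fails — Rac and Rac but not Rcc.
F3: fails — Rac and Raa but not Rca.
F4: fails — Ruy and Ruy but not Ryy.
F5: fails — Ruv and Ruv but not Rvv.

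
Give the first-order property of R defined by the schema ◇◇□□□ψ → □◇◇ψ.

This is a Sahlqvist (Geach-type) schema ◇^2□^3ψ → □^1◇^2ψ.
First-order correspondent: ∀x ∀y ∀z ((xR²y ∧ xRz) → ∃w (yR³w ∧ zR²w)).

∀x ∀y ∀z ((xR²y ∧ xRz) → ∃w (yR³w ∧ zR²w))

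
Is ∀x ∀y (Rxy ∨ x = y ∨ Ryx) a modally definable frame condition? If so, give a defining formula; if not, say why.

Not definable by any modal formula

If a class were modally definable it would be closed under disjoint unions (Goldblatt–Thomason).
Take 2 disjoint single-world reflexive frames: each is trivially connected, but their disjoint union has 2 worlds with no edge between distinct components, so it is not connected.
Hence connectedness of R is not modally definable.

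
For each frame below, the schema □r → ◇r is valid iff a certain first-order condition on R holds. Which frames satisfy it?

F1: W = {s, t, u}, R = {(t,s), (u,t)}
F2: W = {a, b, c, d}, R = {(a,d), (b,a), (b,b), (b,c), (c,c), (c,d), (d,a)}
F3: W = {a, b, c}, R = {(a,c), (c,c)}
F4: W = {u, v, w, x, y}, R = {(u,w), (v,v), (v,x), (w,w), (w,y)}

This is the axiom for seriality; its first-order frame correspondent is ∀x ∃y Rxy.
F1: fails — world s has no successor.
F2: condition met.
F3: fails — world b has no successor.
F4: fails — world x has no successor.

F2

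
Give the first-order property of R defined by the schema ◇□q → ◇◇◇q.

This is a Sahlqvist (Geach-type) schema ◇^1□^1q → □^0◇^3q.
Minimal-valuation argument: fix x; take any y with xR^1y and any z with xR^0z. Set V(q) to the set of worlds R-reachable from y in exactly 1 step. Then □^1q holds at y, so the antecedent holds at x; validity forces ◇^3q at z, giving a w with zR^3w and yR^1w.
First-order correspondent: ∀x ∀y (xRy → ∃w (yRw ∧ xR³w)).

∀x ∀y (xRy → ∃w (yRw ∧ xR³w))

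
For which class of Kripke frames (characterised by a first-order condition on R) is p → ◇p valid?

reflexivity: ∀x Rxx

This schema is equivalent to the T axiom □p → p.
Its frame correspondent is reflexivity — ∀x Rxx.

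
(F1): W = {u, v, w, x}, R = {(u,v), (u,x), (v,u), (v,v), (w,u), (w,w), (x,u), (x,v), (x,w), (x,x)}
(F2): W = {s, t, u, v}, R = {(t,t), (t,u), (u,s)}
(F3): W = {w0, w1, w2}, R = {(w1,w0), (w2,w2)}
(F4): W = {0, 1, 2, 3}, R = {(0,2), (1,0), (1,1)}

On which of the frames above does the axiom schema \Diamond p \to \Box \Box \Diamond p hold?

The schema corresponds to a generalized confluence (Geach) condition: \forall x \forall y \forall z ((xRy \wedge x R^2 z) \to \exists w (y = w \wedge zRw)).
(F1): fails — uRv, uR²w but no t with v=t and wRt.
(F2): fails — tRt, tR²s but no w with t=w and sRw.
(F3): condition met.
(F4): fails — 1R0, 1R²0 but no w with 0=w and 0Rw.

(F3)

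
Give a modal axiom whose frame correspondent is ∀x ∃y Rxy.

This is seriality; the standard corresponding axiom is D: □p → ◇p.
Suppose □p→◇p is valid. At any x set V(p)=W. Then □p at x, so ◇p at x, so x has a successor.

□p → ◇p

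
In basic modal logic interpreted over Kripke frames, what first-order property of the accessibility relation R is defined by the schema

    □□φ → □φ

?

Suppose □□φ→□φ is valid. Take Rxy and set V(φ)={w : xR²w}. Then □□φ at x, so □φ at x, so φ at y, i.e. ∃z(Rxz∧Rzy).
The converse is a direct semantic check.
Frame condition: ∀x ∀y (Rxy → ∃z (Rxz ∧ Rzy)).

Density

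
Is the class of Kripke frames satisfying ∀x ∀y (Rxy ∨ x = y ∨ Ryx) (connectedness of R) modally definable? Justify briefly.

No — not modally definable

Modal frame validity is preserved under disjoint unions.
Take 3 disjoint single-world reflexive frames: each is trivially connected, but their disjoint union has 3 worlds with no edge between distinct components, so it is not connected.
Hence connectedness of R is not modally definable.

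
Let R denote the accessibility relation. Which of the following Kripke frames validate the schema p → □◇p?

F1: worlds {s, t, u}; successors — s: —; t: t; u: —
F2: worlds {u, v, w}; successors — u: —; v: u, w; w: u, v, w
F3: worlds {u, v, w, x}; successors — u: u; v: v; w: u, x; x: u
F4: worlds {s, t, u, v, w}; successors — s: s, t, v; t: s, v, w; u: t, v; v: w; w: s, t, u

F1

Frame correspondent (Sahlqvist): ∀x ∀y (Rxy → Ryx) — i.e. symmetry.
F1: holds.
F2: fails — Rwu but not Ruw.
F3: fails — Rwu but not Ruw.
F4: fails — Ruv but not Rvu.
Valid on: F1.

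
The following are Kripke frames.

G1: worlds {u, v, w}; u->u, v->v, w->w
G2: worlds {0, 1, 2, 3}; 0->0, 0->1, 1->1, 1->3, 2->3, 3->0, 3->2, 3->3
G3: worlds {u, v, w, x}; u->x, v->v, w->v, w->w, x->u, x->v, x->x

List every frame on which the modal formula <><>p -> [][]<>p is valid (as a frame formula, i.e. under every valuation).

This is the axiom for a generalized confluence (Geach) condition; its first-order frame correspondent is forall x forall y forall z ((x R^2 y & x R^2 z) -> exists w (y = w & zRw)).
G1: condition met.
G2: fails — 0R²0, 0R²1 but no w with 0=w and 1Rw.
G3: fails — uR²u, uR²u but no t with u=t and uRt.
Valid on: G1.

G1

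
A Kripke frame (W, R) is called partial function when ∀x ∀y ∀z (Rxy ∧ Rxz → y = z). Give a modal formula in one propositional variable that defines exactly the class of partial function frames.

◇s → □s

This is partial functionality; the standard corresponding axiom is CD: ◇s → □s.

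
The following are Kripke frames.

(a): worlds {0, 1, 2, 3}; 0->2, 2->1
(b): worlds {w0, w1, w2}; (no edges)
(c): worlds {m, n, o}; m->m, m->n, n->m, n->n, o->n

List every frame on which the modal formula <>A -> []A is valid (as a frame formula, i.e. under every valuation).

This is the axiom for partial functionality; its first-order frame correspondent is forall x forall y forall z (Rxy & Rxz -> y = z).
(a): satisfies the condition.
(b): satisfies the condition.
(c): fails — m sees both m and n.
Valid on: (a), (b).

(a), (b)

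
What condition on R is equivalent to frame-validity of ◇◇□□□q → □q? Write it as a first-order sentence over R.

∀x ∀y ∀z ((xR²y ∧ xRz) → ∃w (yR³w ∧ z = w))

This is a Sahlqvist (Geach-type) schema ◇^2□^3q → □^1◇^0q.
Minimal-valuation argument: fix x; take any y with xR^2y and any z with xR^1z. Set V(q) to the set of worlds R-reachable from y in exactly 3 steps. Then □^3q holds at y, so the antecedent holds at x; validity forces ◇^0q at z, giving a w with zR^0w and yR^3w.
First-order correspondent: ∀x ∀y ∀z ((xR²y ∧ xRz) → ∃w (yR³w ∧ z = w)).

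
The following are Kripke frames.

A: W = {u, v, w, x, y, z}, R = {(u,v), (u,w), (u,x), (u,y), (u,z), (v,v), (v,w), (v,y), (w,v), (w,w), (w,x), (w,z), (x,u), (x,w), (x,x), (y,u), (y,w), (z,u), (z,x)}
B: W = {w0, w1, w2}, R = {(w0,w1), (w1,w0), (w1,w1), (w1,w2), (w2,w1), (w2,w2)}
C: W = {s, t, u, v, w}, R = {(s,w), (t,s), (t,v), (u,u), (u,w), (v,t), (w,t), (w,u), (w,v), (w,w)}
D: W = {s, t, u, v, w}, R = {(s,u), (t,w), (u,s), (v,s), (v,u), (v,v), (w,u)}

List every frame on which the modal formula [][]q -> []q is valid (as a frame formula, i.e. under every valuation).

Frame correspondent (Sahlqvist): forall x forall y (Rxy -> exists z (Rxz & Rzy)) — i.e. density.
A: fails — Ryu but no t with Ryt and Rtu.
B: ✓.
C: fails — Rtv but no z with Rtz and Rzv.
D: fails — Rwu but no z with Rwz and Rzu.

B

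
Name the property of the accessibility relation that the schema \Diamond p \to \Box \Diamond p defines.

This schema is the 5 axiom.
It corresponds to the Euclidean property: \forall x \forall y \forall z (Rxy \wedge Rxz \to Ryz).

The Euclidean property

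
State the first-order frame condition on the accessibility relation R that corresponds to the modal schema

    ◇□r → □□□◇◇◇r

∀x ∀y ∀z ((xRy ∧ xR³z) → ∃w (yRw ∧ zR³w))

This is a Sahlqvist (Geach-type) schema ◇^1□^1r → □^3◇^3r.
Minimal-valuation argument: fix x; take any y with xR^1y and any z with xR^3z. Set V(r) to the set of worlds R-reachable from y in exactly 1 step. Then □^1r holds at y, so the antecedent holds at x; validity forces ◇^3r at z, giving a w with zR^3w and yR^1w.
First-order correspondent: ∀x ∀y ∀z ((xRy ∧ xR³z) → ∃w (yRw ∧ zR³w)).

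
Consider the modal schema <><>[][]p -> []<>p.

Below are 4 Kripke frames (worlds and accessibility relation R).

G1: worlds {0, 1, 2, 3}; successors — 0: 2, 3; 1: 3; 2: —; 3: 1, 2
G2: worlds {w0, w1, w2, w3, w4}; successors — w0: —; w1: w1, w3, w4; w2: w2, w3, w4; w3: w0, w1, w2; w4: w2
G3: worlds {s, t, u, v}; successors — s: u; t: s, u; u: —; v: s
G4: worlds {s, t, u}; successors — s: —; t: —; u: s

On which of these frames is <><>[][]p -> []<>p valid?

The schema corresponds to a generalized confluence (Geach) condition: forall x forall y forall z ((x R^2 y & xRz) -> exists w (y R^2 w & zRw)).
G1: fails — 0R²1, 0R2 but no w with 1R²w and 2Rw.
G2: fails — w1R²w0, w1Rw1 but no w with w0R²w and w1Rw.
G3: fails — tR²u, tRs but no w with uR²w and sRw.
G4: condition met.
Valid on: G4.

G4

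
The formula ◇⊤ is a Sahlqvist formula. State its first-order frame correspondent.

This schema is equivalent to the D axiom □p → ◇p.
Its frame correspondent is seriality — ∀x ∃y Rxy.

seriality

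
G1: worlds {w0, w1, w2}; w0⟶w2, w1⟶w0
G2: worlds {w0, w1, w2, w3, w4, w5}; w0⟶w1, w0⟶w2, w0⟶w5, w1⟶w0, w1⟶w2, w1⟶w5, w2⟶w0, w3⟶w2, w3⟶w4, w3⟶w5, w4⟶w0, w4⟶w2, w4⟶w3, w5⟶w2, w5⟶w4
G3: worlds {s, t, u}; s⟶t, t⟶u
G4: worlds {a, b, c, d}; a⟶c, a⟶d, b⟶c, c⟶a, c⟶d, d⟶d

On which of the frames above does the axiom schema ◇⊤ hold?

G2, G4

Frame correspondent (Sahlqvist): ∀x ∃y Rxy — i.e. seriality.
G1: fails — world w2 has no successor.
G2: satisfies the condition.
G3: fails — world u has no successor.
G4: satisfies the condition.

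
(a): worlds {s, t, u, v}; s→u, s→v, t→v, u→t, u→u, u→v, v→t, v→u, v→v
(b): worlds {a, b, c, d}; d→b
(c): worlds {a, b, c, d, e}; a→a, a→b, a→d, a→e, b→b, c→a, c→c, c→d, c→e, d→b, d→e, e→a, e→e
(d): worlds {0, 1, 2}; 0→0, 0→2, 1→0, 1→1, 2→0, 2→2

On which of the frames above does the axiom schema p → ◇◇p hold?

Frame correspondent (Sahlqvist): ∀x ∃w (x = w ∧ xR²w) — i.e. a generalized confluence (Geach) condition.
(a): fails — at s but no w with s=w and sR²w.
(b): fails — at a but no w with a=w and aR²w.
(c): fails — at d but no w with d=w and dR²w.
(d): holds.
Valid on: (d).

(d)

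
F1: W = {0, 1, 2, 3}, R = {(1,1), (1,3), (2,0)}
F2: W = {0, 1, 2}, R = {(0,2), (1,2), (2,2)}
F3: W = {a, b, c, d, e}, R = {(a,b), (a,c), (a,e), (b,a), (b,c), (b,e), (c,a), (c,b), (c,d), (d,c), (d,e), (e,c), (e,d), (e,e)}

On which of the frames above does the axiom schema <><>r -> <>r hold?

F1, F2

The schema corresponds to transitivity: forall x forall y forall z (Rxy & Ryz -> Rxz).
F1: ✓.
F2: ✓.
F3: fails — Rbc and Rcd but not Rbd.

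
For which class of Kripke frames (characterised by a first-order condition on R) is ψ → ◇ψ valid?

Reflexivity

This is a form of the T axiom.
It corresponds to reflexivity: ∀x Rxx.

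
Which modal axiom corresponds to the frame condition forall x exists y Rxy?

□r → ◇r

The condition is seriality. The D schema □r → ◇r defines it.
Suppose □r→◇r is valid. At any x set V(r)=W. Then □r at x, so ◇r at x, so x has a successor.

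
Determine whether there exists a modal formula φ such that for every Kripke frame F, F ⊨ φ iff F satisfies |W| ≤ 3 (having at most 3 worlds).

Not modally definable

Modal frame validity is preserved under disjoint unions.
Any modal formula valid on each of 4 disjoint one-world frames is valid on their disjoint union (validity is preserved under disjoint unions). Each one-world frame has |W|=1≤3, but the union has |W|=4.
So no modal formula (or set of formulas) defines exactly the |W|≤3 frames.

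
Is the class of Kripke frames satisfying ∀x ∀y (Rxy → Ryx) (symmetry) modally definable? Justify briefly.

The condition is symmetry. A defining modal formula is p → □◇p.

Yes — defined by p → □◇p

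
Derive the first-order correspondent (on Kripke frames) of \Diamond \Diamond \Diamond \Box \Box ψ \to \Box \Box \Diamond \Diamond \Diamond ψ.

\forall x \forall y \forall z ((x R^3 y \wedge x R^2 z) \to \exists w (y R^2 w \wedge z R^3 w))

This is a Sahlqvist (Geach-type) schema ◇^3□^2ψ → □^2◇^3ψ.
Minimal-valuation argument: fix x; take any y with xR^3y and any z with xR^2z. Set V(ψ) to the set of worlds R-reachable from y in exactly 2 steps. Then □^2ψ holds at y, so the antecedent holds at x; validity forces ◇^3ψ at z, giving a w with zR^3w and yR^2w.
First-order correspondent: \forall x \forall y \forall z ((x R^3 y \wedge x R^2 z) \to \exists w (y R^2 w \wedge z R^3 w)).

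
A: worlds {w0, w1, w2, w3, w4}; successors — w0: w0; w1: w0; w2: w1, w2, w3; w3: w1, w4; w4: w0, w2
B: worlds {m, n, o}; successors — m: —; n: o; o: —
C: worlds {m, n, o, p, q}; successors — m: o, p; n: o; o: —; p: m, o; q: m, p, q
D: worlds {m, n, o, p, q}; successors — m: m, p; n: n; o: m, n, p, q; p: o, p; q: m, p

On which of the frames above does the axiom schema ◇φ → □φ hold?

B

This is the axiom for partial functionality; its first-order frame correspondent is ∀x ∀y ∀z (Rxy ∧ Rxz → y = z).
A: fails — w2 sees both w1 and w2.
B: condition met.
C: fails — m sees both o and p.
D: fails — m sees both m and p.
Valid on: B.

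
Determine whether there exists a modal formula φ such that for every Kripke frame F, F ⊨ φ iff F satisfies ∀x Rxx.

The condition is reflexivity. A defining modal formula is □p → p.
Suppose □p→p is valid. At any x set V(p)={w : Rxw}. Then □p holds at x, so p holds at x, i.e. Rxx.

Yes, by □p → p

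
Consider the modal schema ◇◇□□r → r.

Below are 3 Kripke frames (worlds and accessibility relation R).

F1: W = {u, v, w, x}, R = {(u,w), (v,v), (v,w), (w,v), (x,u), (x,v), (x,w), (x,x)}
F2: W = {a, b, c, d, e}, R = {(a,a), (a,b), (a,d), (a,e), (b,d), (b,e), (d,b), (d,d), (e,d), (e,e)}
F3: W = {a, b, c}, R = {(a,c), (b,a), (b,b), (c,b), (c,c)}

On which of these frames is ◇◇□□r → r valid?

This is the axiom for a generalized confluence (Geach) condition; its first-order frame correspondent is ∀x ∀y (xR²y → ∃w (yR²w ∧ x = w)).
F1: fails — uR²v but no t with vR²t and u=t.
F2: fails — aR²b but no w with bR²w and a=w.
F3: satisfies the condition.

F3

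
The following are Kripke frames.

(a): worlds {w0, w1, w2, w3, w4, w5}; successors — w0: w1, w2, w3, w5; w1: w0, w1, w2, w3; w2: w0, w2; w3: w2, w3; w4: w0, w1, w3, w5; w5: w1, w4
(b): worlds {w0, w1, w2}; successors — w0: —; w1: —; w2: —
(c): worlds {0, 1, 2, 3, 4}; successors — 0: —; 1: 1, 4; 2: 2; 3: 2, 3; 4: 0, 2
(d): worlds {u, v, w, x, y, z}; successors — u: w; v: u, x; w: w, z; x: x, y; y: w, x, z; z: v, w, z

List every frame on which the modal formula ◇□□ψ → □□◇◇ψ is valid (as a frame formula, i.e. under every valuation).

(a), (b), (d)

Frame correspondent (Sahlqvist): ∀x ∀y ∀z ((xRy ∧ xR²z) → ∃w (yR²w ∧ zR²w)) — i.e. a generalized confluence (Geach) condition.
(a): ✓.
(b): ✓.
(c): fails — 1R1, 1R²0 but no w with 1R²w and 0R²w.
(d): ✓.
Valid on: (a), (b), (d).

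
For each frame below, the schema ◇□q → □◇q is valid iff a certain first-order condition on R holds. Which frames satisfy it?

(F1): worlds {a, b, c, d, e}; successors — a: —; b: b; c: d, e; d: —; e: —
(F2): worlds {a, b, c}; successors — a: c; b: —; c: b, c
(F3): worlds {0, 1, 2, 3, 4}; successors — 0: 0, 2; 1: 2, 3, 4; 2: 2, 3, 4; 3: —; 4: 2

Frame correspondent (Sahlqvist): ∀x ∀y ∀z (Rxy ∧ Rxz → ∃w (Ryw ∧ Rzw)) — i.e. convergence.
(F1): fails — Rcd and Rcd but d and d have no common successor.
(F2): fails — Rcc and Rcb but c and b have no common successor.
(F3): fails — R12 and R13 but 2 and 3 have no common successor.

none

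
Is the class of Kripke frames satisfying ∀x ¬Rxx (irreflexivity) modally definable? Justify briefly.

Any modally definable frame class is closed under surjective bounded morphisms.
The 3-cycle (worlds a,b,c with a→b→c→a) is irreflexive, and the map sending every world to a single reflexive point • is a surjective bounded morphism (forth: every edge maps to (•,•); back: every world has a successor). So any modal formula valid on the 3-cycle is also valid on the reflexive point, which is not irreflexive.
Hence irreflexivity is not modally definable.

No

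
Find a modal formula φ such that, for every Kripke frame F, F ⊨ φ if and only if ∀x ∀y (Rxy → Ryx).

A defining formula is s → □◇s (the B axiom).
Suppose s→□◇s is valid. Take Rxy and set V(s)={x}. Then s at x, so □◇s at x, so ◇s at y, so some z with Ryz has s; z=x, i.e. Ryx.

s → □◇s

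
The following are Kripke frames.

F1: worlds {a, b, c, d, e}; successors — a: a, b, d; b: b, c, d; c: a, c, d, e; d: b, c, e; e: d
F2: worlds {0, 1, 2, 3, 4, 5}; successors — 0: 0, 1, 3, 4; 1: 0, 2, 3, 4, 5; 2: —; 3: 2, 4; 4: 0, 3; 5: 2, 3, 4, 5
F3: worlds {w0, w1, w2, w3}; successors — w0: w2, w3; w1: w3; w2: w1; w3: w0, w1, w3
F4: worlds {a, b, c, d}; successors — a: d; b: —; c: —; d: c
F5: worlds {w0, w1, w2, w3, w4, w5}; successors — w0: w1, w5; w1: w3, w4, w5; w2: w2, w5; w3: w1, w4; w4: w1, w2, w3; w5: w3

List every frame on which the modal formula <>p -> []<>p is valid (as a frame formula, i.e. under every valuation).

none

The schema corresponds to the Euclidean property: forall x forall y forall z (Rxy & Rxz -> Ryz).
F1: fails — Rab and Raa but not Rba.
F2: fails — R01 and R01 but not R11.
F3: fails — Rw0w2 and Rw0w2 but not Rw2w2.
F4: fails — Rad and Rad but not Rdd.
F5: fails — Rw0w5 and Rw0w5 but not Rw5w5.
Valid on no frame.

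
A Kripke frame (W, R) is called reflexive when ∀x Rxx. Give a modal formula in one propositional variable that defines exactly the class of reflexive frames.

The condition is reflexivity. The T schema □s → s defines it.
Suppose □s→s is valid. At any x set V(s)={w : Rxw}. Then □s holds at x, so s holds at x, i.e. Rxx.

□s → s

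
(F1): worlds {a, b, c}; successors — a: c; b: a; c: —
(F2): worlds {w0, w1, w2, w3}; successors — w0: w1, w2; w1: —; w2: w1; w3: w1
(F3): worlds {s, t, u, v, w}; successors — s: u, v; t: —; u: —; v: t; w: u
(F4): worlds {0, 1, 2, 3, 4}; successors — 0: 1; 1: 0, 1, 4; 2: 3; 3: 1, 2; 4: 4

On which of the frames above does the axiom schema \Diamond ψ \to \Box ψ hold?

(F1)

Frame correspondent (Sahlqvist): \forall x \forall y \forall z (Rxy \wedge Rxz \to y = z) — i.e. partial functionality.
(F1): holds.
(F2): fails — w0 sees both w1 and w2.
(F3): fails — s sees both u and v.
(F4): fails — 1 sees both 0 and 1.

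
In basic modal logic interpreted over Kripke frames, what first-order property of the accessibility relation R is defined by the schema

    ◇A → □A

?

partial functionality

This schema is the CD axiom.
It corresponds to partial functionality: ∀x ∀y ∀z (Rxy ∧ Rxz → y = z).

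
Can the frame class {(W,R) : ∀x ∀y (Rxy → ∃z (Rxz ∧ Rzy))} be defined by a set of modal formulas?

Yes, by □□p → □p

This is a Sahlqvist condition; the C4 axiom □□p → □p defines it.
Suppose □□p→□p is valid. Take Rxy and set V(p)={w : xR²w}. Then □□p at x, so □p at x, so p at y, i.e. ∃z(Rxz∧Rzy).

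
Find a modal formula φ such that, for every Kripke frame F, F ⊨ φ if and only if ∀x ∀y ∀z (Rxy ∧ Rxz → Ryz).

A defining formula is ◇s → □◇s (the 5 axiom).

◇s → □◇s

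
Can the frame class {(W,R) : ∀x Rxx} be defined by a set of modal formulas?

This is a Sahlqvist condition; the T axiom □r → r defines it.

Definable; □r → r defines it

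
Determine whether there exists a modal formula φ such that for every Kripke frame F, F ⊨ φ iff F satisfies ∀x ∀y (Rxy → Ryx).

Yes, by p → □◇p

This is a Sahlqvist condition; the B axiom p → □◇p defines it.
Suppose p→□◇p is valid. Take Rxy and set V(p)={x}. Then p at x, so □◇p at x, so ◇p at y, so some z with Ryz has p; z=x, i.e. Ryx.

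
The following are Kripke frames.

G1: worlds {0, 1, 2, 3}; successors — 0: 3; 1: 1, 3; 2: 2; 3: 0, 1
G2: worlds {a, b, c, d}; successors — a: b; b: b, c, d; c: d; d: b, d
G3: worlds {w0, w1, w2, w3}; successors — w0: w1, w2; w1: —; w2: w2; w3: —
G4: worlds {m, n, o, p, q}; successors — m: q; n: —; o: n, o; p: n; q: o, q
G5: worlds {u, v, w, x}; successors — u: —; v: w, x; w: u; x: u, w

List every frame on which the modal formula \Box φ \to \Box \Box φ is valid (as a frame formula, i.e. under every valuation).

G3

Frame correspondent (Sahlqvist): \forall x \forall y \forall z (Rxy \wedge Ryz \to Rxz) — i.e. transitivity.
G1: fails — R31 and R13 but not R33.
G2: fails — Rcd and Rdb but not Rcb.
G3: satisfies the condition.
G4: fails — Rmq and Rqo but not Rmo.
G5: fails — Rvw and Rwu but not Rvu.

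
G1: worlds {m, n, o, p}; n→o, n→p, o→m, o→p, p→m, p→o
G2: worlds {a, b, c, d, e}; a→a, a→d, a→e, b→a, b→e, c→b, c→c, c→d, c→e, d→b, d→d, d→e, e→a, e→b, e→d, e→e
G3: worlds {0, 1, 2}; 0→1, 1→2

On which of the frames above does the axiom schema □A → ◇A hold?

The schema corresponds to seriality: ∀x ∃y Rxy.
G1: fails — world m has no successor.
G2: holds.
G3: fails — world 2 has no successor.

G2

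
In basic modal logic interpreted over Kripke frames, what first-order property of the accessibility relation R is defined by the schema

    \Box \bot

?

Emptiness of R

□⊥ is valid iff no world has any successor (otherwise □⊥ fails at any world with one).
The converse is a direct semantic check.
So the correspondent is emptiness of R.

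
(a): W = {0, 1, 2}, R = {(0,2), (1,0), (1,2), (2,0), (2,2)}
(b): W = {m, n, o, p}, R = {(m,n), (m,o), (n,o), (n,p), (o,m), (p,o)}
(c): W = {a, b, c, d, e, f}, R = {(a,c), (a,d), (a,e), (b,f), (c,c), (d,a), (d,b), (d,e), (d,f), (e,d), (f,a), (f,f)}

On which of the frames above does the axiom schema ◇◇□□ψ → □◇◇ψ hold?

The schema corresponds to a generalized confluence (Geach) condition: ∀x ∀y ∀z ((xR²y ∧ xRz) → ∃w (yR²w ∧ zR²w)).
(a): ✓.
(b): fails — mR²p, mRo but no w with pR²w and oR²w.
(c): fails — aR²b, aRc but no w with bR²w and cR²w.
Valid on: (a).

(a)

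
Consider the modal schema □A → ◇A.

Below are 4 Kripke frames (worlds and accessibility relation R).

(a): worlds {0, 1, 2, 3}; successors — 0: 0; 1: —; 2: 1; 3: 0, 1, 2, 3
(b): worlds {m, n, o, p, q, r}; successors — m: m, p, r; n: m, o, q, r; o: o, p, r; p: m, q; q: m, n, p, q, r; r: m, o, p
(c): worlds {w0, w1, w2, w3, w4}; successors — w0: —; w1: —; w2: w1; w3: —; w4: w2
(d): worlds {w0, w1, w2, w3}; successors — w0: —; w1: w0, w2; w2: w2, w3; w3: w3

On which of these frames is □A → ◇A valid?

Frame correspondent (Sahlqvist): ∀x ∃y Rxy — i.e. seriality.
(a): fails — world 1 has no successor.
(b): condition met.
(c): fails — world w0 has no successor.
(d): fails — world w0 has no successor.
Valid on: (b).

(b)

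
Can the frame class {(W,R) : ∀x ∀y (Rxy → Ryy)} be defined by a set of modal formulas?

This is a Sahlqvist condition; the T□ axiom □(□p → p) defines it.

Yes, by □(□p → p)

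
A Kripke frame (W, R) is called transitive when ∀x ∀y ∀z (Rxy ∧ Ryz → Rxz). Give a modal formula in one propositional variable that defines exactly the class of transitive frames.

□p → □□p

A defining formula is □p → □□p (the 4 axiom).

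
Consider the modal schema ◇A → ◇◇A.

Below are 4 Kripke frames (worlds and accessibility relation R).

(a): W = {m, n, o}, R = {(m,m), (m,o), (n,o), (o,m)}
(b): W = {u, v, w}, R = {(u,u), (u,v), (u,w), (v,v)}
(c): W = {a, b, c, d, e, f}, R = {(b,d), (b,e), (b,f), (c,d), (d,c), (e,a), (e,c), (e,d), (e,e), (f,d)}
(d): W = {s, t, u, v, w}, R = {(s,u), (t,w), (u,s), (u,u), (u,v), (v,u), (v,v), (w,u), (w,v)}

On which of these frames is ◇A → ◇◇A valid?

Frame correspondent (Sahlqvist): ∀x ∀y (xRy → ∃w (y = w ∧ xR²w)) — i.e. a generalized confluence (Geach) condition.
(a): fails — nRo but no w with o=w and nR²w.
(b): satisfies the condition.
(c): fails — bRf but no w with f=w and bR²w.
(d): fails — tRw but no w* with w=w* and tR²w*.

(b)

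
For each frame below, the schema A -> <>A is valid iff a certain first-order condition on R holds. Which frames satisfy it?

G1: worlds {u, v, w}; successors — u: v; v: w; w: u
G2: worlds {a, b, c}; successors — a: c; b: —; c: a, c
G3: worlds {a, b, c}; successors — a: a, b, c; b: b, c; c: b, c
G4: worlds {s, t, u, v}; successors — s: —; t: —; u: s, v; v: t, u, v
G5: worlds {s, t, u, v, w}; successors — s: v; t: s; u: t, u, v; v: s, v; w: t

G3

Frame correspondent (Sahlqvist): forall x Rxx — i.e. reflexivity.
G1: fails — world u does not see itself.
G2: fails — world a does not see itself.
G3: condition met.
G4: fails — world s does not see itself.
G5: fails — world s does not see itself.
Valid on: G3.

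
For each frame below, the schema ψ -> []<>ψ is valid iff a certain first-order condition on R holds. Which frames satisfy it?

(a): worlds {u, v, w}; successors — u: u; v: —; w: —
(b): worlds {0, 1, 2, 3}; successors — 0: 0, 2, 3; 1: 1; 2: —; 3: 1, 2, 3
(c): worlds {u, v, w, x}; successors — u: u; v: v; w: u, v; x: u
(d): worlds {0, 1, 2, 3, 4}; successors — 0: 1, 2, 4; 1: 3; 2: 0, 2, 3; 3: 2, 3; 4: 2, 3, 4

(a)

Frame correspondent (Sahlqvist): forall x forall y (Rxy -> Ryx) — i.e. symmetry.
(a): satisfies the condition.
(b): fails — R32 but not R23.
(c): fails — Rwu but not Ruw.
(d): fails — R43 but not R34.
Valid on: (a).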